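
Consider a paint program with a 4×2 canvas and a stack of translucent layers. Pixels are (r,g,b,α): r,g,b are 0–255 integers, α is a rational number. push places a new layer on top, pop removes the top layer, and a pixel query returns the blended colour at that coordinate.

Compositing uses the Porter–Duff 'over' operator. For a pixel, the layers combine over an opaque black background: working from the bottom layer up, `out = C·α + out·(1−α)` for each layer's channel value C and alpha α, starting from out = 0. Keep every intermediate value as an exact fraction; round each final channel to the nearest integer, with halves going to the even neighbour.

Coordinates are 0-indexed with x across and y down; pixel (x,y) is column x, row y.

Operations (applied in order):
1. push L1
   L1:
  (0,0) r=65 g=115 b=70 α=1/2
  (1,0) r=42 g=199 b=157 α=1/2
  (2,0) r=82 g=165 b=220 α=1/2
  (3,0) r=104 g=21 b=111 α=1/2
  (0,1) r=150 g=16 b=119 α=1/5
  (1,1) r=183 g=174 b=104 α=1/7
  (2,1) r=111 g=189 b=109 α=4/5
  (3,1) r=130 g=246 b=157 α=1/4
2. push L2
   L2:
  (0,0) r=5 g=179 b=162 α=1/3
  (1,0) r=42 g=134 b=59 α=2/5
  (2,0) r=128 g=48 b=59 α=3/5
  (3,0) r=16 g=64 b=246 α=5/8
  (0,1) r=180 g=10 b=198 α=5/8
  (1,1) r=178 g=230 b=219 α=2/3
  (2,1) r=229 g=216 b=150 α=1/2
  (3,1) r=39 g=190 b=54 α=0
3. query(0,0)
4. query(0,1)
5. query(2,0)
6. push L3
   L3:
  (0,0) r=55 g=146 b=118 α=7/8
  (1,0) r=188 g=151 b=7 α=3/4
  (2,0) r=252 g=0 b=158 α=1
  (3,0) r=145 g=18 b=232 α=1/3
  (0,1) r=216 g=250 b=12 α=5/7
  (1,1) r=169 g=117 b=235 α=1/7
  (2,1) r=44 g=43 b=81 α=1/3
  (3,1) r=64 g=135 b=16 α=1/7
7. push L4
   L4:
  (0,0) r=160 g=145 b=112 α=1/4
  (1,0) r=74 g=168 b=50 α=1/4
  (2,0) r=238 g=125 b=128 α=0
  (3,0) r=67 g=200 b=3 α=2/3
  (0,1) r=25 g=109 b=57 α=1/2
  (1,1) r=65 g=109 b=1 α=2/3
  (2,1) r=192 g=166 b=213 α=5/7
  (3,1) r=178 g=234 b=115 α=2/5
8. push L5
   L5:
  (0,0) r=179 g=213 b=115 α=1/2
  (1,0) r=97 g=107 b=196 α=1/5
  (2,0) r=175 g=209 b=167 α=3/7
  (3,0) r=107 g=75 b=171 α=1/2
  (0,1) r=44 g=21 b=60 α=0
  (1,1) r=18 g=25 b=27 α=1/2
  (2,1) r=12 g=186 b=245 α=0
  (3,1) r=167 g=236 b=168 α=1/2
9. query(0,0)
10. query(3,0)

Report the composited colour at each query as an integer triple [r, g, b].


query (0,0) [L1,L2] — begin 0,0,0
after L1 α=1/2: [65/2, 115/2, 35]
after L2 α=1/3: [70/3, 98, 232/3]
= [23, 98, 77]

(0,1) stack=L1,L2; from [0,0,0]:
L1 α=1/5: [30, 16/5, 119/5]
L2 α=5/8: [495/4, 149/20, 5307/40]
→ [124, 7, 133]

query (2,0) [L1,L2] — begin 0,0,0
L1 α=1/2: [41, 165/2, 110]
L2 α=3/5: [466/5, 309/5, 397/5]
rounded: [93, 62, 79]

(0,0) stack=L1,L2,L3,L4,L5; from [0,0,0]:
+L1 (α=1/2) → [65/2, 115/2, 35]
+L2 (α=1/3) → [70/3, 98, 232/3]
+L3 (α=7/8) → [1225/24, 140, 1355/12]
+L4 (α=1/4) → [2505/32, 565/4, 1803/16]
+L5 (α=1/2) → [8233/64, 1417/8, 3643/32]
= [129, 177, 114]

query (3,0) [L1,L2,L3,L4,L5] — begin 0,0,0
L1 α=1/2: [52, 21/2, 111/2]
L2 α=5/8: [59/2, 703/16, 2793/16]
L3 α=1/3: [68, 847/24, 4649/24]
L4 α=2/3: [202/3, 10447/72, 4793/72]
L5 α=1/2: [523/6, 15847/144, 17105/144]
rounded: [87, 110, 119]


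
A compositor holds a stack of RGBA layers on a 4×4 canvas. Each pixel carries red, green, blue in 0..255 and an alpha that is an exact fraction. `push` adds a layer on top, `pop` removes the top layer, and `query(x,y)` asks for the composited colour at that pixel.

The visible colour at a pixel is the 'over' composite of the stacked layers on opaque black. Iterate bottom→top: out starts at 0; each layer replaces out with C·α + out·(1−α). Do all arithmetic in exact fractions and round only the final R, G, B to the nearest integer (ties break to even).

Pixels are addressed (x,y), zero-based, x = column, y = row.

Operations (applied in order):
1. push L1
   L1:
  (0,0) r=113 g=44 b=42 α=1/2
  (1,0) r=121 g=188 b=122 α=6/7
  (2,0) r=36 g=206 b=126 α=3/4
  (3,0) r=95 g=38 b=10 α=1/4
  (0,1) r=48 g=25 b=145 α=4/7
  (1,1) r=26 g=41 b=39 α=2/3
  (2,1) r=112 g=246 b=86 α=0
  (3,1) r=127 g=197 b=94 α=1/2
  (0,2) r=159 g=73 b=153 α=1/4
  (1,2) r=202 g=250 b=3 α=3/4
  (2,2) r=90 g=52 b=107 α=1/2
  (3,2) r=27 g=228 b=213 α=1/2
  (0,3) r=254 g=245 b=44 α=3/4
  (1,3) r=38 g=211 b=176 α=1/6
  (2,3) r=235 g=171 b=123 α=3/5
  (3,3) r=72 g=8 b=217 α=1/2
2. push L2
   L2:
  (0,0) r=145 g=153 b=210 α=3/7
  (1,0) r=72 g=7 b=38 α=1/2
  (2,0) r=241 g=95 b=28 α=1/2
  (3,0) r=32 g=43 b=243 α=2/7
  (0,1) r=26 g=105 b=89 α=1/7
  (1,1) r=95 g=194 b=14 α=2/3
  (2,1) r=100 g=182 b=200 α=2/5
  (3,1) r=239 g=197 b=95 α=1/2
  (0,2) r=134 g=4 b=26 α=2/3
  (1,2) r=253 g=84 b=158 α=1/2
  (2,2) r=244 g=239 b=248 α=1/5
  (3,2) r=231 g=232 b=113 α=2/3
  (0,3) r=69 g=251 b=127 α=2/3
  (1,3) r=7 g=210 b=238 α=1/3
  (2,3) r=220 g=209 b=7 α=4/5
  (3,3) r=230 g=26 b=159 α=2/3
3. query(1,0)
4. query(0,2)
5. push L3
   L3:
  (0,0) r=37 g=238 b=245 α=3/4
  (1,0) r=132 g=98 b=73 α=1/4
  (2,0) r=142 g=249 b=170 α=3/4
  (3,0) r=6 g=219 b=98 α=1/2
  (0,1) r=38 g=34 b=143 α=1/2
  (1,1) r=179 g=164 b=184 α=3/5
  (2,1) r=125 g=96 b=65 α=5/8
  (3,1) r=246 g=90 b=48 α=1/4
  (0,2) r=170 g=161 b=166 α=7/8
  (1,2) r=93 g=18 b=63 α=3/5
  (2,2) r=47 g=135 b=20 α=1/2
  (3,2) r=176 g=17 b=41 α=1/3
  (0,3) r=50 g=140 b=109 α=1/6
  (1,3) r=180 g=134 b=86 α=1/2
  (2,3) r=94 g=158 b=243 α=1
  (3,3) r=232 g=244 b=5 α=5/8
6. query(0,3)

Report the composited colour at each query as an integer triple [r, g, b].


query (1,0) [L1,L2] — begin 0,0,0
L1 α=6/7: [726/7, 1128/7, 732/7]
L2 α=1/2: [615/7, 1177/14, 499/7]
= [88, 84, 71]

at x=0,y=2 over L1,L2:
after L1 α=1/4: [159/4, 73/4, 153/4]
after L2 α=2/3: [1231/12, 35/4, 361/12]
→ [103, 9, 30]

at x=0,y=3 over L1,L2,L3:
+L1 (α=3/4) → [381/2, 735/4, 33]
+L2 (α=2/3) → [219/2, 2743/12, 287/3]
+L3 (α=1/6) → [1195/12, 15395/72, 881/9]
= [100, 214, 98]


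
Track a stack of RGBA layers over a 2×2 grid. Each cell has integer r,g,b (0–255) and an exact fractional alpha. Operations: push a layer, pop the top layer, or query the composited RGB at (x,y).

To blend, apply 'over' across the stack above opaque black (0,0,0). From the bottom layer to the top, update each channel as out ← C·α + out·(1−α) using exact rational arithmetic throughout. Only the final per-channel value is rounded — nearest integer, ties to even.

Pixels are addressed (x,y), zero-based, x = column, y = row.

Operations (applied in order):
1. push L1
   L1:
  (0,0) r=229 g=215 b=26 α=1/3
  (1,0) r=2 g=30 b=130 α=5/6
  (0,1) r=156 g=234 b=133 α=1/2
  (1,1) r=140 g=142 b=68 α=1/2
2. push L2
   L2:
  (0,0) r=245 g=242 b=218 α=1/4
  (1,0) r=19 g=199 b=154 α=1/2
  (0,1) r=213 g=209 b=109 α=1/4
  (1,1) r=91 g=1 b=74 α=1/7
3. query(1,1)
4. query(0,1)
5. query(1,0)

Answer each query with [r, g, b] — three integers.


(1,1) stack=L1,L2; from [0,0,0]:
+L1 (α=1/2) → [70, 71, 34]
+L2 (α=1/7) → [73, 61, 278/7]
= [73, 61, 40]

query (0,1) [L1,L2] — begin 0,0,0
after L1 α=1/2: [78, 117, 133/2]
after L2 α=1/4: [447/4, 140, 617/8]
= [112, 140, 77]

at x=1,y=0 over L1,L2:
L1 α=5/6: [5/3, 25, 325/3]
L2 α=1/2: [31/3, 112, 787/6]
= [10, 112, 131]


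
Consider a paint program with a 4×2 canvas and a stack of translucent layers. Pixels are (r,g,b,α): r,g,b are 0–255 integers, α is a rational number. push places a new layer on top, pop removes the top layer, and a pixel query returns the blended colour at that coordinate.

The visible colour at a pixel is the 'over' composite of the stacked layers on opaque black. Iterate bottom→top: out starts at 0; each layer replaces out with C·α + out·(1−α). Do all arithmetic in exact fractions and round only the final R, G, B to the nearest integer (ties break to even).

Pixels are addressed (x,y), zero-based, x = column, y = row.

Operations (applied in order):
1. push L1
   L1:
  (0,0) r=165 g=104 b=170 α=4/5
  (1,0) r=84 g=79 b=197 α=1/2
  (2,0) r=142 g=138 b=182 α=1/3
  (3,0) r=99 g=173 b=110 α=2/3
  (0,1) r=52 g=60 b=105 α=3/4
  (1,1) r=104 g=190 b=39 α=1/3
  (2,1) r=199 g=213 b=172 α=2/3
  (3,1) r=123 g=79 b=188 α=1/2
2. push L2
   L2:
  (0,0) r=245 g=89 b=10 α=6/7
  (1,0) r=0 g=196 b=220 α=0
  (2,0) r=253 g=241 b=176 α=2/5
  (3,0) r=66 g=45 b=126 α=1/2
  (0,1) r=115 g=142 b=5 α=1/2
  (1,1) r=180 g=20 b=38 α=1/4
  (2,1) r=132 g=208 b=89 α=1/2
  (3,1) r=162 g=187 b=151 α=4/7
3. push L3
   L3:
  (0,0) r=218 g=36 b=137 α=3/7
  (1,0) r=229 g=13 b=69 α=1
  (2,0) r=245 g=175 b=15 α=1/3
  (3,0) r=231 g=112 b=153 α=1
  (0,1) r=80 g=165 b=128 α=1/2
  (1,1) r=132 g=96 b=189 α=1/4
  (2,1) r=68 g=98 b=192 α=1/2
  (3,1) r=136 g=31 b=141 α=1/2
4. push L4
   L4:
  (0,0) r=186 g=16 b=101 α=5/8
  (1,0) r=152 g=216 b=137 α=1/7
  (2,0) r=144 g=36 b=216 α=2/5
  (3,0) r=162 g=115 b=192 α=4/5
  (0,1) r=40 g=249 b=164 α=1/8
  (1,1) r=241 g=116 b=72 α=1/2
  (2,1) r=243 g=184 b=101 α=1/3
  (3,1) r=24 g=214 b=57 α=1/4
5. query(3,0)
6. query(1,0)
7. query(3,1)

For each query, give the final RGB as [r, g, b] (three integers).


at x=3,y=0 over L1,L2,L3,L4:
L1 α=2/3: [66, 346/3, 220/3]
L2 α=1/2: [66, 481/6, 299/3]
L3 α=1: [231, 112, 153]
L4 α=4/5: [879/5, 572/5, 921/5]
= [176, 114, 184]

query (1,0) [L1,L2,L3,L4] — begin 0,0,0
L1 α=1/2: [42, 79/2, 197/2]
L2 α=0: [42, 79/2, 197/2]
L3 α=1: [229, 13, 69]
L4 α=1/7: [218, 42, 551/7]
= [218, 42, 79]

(3,1) stack=L1,L2,L3,L4; from [0,0,0]:
after L1 α=1/2: [123/2, 79/2, 94]
after L2 α=4/7: [1665/14, 1733/14, 886/7]
after L3 α=1/2: [3569/28, 2167/28, 1873/14]
after L4 α=1/4: [11379/112, 12493/112, 6417/56]
→ [102, 112, 115]


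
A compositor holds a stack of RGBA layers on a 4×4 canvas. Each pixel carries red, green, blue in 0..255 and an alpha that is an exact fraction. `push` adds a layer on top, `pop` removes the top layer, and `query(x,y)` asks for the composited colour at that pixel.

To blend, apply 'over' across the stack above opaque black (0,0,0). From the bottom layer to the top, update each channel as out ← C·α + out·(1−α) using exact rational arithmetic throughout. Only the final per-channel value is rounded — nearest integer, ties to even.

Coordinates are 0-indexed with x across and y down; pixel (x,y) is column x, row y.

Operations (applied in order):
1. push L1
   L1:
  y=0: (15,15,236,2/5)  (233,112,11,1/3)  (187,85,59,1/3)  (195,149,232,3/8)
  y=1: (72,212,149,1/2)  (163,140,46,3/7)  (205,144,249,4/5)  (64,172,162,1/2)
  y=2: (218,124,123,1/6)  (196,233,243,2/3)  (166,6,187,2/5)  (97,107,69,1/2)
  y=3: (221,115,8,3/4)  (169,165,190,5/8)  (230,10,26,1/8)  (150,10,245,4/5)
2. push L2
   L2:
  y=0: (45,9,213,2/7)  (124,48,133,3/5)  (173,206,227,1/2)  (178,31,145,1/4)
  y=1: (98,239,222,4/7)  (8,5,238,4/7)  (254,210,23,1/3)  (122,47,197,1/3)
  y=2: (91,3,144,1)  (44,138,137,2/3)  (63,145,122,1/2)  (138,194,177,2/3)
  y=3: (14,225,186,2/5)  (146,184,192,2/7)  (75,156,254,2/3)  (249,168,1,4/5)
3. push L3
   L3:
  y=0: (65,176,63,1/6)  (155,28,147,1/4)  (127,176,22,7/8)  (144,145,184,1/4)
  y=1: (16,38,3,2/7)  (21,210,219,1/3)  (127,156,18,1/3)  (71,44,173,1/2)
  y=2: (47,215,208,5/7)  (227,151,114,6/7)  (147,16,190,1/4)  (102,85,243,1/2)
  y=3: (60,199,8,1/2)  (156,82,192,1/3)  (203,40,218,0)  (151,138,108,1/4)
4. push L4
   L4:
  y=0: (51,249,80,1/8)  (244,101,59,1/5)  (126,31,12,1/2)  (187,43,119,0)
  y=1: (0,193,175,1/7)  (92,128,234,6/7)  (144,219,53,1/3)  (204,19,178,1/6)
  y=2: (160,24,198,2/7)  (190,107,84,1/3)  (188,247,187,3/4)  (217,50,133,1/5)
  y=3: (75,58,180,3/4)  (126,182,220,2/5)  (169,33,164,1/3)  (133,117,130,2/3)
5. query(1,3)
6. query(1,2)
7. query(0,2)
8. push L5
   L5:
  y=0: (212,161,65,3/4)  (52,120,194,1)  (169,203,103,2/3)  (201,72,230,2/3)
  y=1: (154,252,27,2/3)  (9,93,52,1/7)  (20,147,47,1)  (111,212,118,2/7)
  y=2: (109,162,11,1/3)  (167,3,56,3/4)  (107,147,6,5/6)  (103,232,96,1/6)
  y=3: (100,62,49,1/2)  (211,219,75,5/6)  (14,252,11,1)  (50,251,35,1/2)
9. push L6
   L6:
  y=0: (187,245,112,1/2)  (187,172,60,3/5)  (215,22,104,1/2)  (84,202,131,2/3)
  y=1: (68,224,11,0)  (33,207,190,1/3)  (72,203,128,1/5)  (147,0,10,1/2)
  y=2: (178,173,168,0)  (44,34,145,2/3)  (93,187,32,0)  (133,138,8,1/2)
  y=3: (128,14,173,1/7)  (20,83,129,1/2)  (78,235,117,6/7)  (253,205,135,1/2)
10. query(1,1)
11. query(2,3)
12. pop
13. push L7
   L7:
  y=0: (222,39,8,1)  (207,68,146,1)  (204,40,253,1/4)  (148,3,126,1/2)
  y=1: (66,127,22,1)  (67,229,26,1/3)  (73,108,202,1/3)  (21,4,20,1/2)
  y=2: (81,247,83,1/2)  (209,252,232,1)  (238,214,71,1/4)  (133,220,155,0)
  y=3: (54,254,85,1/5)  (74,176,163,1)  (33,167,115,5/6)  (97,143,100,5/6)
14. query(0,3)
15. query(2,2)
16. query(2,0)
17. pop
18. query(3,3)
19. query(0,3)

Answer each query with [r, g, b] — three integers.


(1,3) stack=L1,L2,L3,L4; from [0,0,0]:
+L1 (α=5/8) → [845/8, 825/8, 475/4]
+L2 (α=2/7) → [6561/56, 7069/56, 3911/28]
+L3 (α=1/3) → [3643/28, 9365/84, 6599/42]
+L4 (α=2/5) → [3597/28, 19557/140, 12759/70]
rounded: [128, 140, 182]

query (1,2) [L1,L2,L3,L4] — begin 0,0,0
after L1 α=2/3: [392/3, 466/3, 162]
after L2 α=2/3: [656/9, 1294/9, 436/3]
after L3 α=6/7: [12914/63, 9448/63, 2488/21]
after L4 α=1/3: [37798/189, 25637/189, 6740/63]
→ [200, 136, 107]

query (0,2) [L1,L2,L3,L4] — begin 0,0,0
after L1 α=1/6: [109/3, 62/3, 41/2]
after L2 α=1: [91, 3, 144]
after L3 α=5/7: [417/7, 1081/7, 1328/7]
after L4 α=2/7: [4325/49, 5741/49, 9412/49]
rounded: [88, 117, 192]

query (1,1) [L1,L2,L3,L4,L5,L6] — begin 0,0,0
after L1 α=3/7: [489/7, 60, 138/7]
after L2 α=4/7: [1691/49, 200/7, 7078/49]
after L3 α=1/3: [4411/147, 1870/21, 24887/147]
after L4 α=6/7: [85555/1029, 17998/147, 231275/1029]
after L5 α=1/7: [174197/2401, 40553/343, 480386/2401]
after L6 α=1/3: [427627/7203, 152107/1029, 1416962/7203]
→ [59, 148, 197]

at x=2,y=3 over L1,L2,L3,L4,L5,L6:
+L1 (α=1/8) → [115/4, 5/4, 13/4]
+L2 (α=2/3) → [715/12, 1253/12, 2045/12]
+L3 (α=0) → [715/12, 1253/12, 2045/12]
+L4 (α=1/3) → [1729/18, 1451/18, 3029/18]
+L5 (α=1) → [14, 252, 11]
+L6 (α=6/7) → [482/7, 1662/7, 713/7]
→ [69, 237, 102]

query (0,3) [L1,L2,L3,L4,L5,L7] — begin 0,0,0
after L1 α=3/4: [663/4, 345/4, 6]
after L2 α=2/5: [2101/20, 567/4, 78]
after L3 α=1/2: [3301/40, 1363/8, 43]
after L4 α=3/4: [12301/160, 2755/32, 583/4]
after L5 α=1/2: [28301/320, 4739/64, 779/8]
after L7 α=1/5: [32621/400, 8803/80, 949/10]
= [82, 110, 95]

at x=2,y=2 over L1,L2,L3,L4,L5,L7:
L1 α=2/5: [332/5, 12/5, 374/5]
L2 α=1/2: [647/10, 737/10, 492/5]
L3 α=1/4: [3411/40, 2371/40, 1213/10]
L4 α=3/4: [25971/160, 32011/160, 6823/40]
L5 α=5/6: [111571/960, 149611/960, 8023/240]
L7 α=1/4: [187731/1280, 218091/1280, 13703/320]
rounded: [147, 170, 43]

at x=2,y=0 over L1,L2,L3,L4,L5,L7:
L1 α=1/3: [187/3, 85/3, 59/3]
L2 α=1/2: [353/3, 703/6, 370/3]
L3 α=7/8: [755/6, 8095/48, 104/3]
L4 α=1/2: [1511/12, 9583/96, 70/3]
L5 α=2/3: [5567/36, 48559/288, 688/9]
L7 α=1/4: [8015/48, 52399/384, 1447/12]
= [167, 136, 121]

at x=3,y=3 over L1,L2,L3,L4,L5:
L1 α=4/5: [120, 8, 196]
L2 α=4/5: [1116/5, 136, 40]
L3 α=1/4: [4103/20, 273/2, 57]
L4 α=2/3: [3141/20, 247/2, 317/3]
L5 α=1/2: [4141/40, 749/4, 211/3]
rounded: [104, 187, 70]

query (0,3) [L1,L2,L3,L4,L5] — begin 0,0,0
L1 α=3/4: [663/4, 345/4, 6]
L2 α=2/5: [2101/20, 567/4, 78]
L3 α=1/2: [3301/40, 1363/8, 43]
L4 α=3/4: [12301/160, 2755/32, 583/4]
L5 α=1/2: [28301/320, 4739/64, 779/8]
= [88, 74, 97]


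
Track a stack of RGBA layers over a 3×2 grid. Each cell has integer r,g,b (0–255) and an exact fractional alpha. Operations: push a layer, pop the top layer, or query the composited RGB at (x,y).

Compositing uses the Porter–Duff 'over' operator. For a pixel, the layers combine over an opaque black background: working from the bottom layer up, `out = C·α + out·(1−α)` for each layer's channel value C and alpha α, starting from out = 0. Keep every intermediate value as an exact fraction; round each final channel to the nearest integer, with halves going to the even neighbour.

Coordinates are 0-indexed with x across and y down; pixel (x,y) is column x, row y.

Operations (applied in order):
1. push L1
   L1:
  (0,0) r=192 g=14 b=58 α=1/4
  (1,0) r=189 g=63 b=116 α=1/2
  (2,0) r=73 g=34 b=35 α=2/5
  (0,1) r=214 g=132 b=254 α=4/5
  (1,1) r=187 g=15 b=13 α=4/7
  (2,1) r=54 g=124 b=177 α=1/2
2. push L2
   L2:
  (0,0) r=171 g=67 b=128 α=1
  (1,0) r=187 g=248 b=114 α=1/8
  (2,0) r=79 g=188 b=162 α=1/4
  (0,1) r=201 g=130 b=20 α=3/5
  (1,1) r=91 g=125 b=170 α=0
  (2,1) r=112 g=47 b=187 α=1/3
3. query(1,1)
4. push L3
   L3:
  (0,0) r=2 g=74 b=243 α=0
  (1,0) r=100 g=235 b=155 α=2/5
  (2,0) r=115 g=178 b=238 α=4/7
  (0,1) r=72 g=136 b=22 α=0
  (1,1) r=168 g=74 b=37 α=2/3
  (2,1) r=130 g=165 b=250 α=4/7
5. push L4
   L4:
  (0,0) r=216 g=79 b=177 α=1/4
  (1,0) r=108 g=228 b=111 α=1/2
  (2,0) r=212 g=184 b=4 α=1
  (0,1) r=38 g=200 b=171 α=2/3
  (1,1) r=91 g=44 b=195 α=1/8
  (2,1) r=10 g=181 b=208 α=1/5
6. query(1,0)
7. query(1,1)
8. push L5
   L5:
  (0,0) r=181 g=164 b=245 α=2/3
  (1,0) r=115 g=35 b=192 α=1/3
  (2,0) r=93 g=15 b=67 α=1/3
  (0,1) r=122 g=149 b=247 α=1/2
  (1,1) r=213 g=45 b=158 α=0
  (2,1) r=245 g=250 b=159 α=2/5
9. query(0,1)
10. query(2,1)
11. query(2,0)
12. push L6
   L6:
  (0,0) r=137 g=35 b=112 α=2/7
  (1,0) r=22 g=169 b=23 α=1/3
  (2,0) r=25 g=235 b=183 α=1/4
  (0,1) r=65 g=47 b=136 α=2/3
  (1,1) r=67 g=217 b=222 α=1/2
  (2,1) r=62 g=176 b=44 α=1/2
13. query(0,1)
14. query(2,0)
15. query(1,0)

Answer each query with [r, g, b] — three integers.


(1,1) stack=L1,L2; from [0,0,0]:
after L1 α=4/7: [748/7, 60/7, 52/7]
after L2 α=0: [748/7, 60/7, 52/7]
= [107, 9, 7]

at x=1,y=0 over L1,L2,L3,L4:
L1 α=1/2: [189/2, 63/2, 58]
L2 α=1/8: [1697/16, 937/16, 65]
L3 α=2/5: [8291/80, 10331/80, 101]
L4 α=1/2: [16931/160, 28571/160, 106]
rounded: [106, 179, 106]

at x=1,y=1 over L1,L2,L3,L4:
after L1 α=4/7: [748/7, 60/7, 52/7]
after L2 α=0: [748/7, 60/7, 52/7]
after L3 α=2/3: [3100/21, 1096/21, 190/7]
after L4 α=1/8: [3373/24, 307/6, 385/8]
→ [141, 51, 48]

query (0,1) [L1,L2,L3,L4,L5] — begin 0,0,0
L1 α=4/5: [856/5, 528/5, 1016/5]
L2 α=3/5: [4727/25, 3006/25, 2332/25]
L3 α=0: [4727/25, 3006/25, 2332/25]
L4 α=2/3: [2209/25, 13006/75, 10882/75]
L5 α=1/2: [5259/50, 24181/150, 29407/150]
rounded: [105, 161, 196]

(2,1) stack=L1,L2,L3,L4,L5; from [0,0,0]:
after L1 α=1/2: [27, 62, 177/2]
after L2 α=1/3: [166/3, 57, 364/3]
after L3 α=4/7: [98, 831/7, 1364/7]
after L4 α=1/5: [402/5, 4591/35, 6912/35]
after L5 α=2/5: [3656/25, 31273/175, 31866/175]
= [146, 179, 182]

(2,0) stack=L1,L2,L3,L4,L5; from [0,0,0]:
after L1 α=2/5: [146/5, 68/5, 14]
after L2 α=1/4: [833/20, 286/5, 51]
after L3 α=4/7: [11699/140, 4418/35, 1105/7]
after L4 α=1: [212, 184, 4]
after L5 α=1/3: [517/3, 383/3, 25]
→ [172, 128, 25]

at x=0,y=1 over L1,L2,L3,L4,L5,L6:
L1 α=4/5: [856/5, 528/5, 1016/5]
L2 α=3/5: [4727/25, 3006/25, 2332/25]
L3 α=0: [4727/25, 3006/25, 2332/25]
L4 α=2/3: [2209/25, 13006/75, 10882/75]
L5 α=1/2: [5259/50, 24181/150, 29407/150]
L6 α=2/3: [11759/150, 38281/450, 70207/450]
= [78, 85, 156]

(2,0) stack=L1,L2,L3,L4,L5,L6; from [0,0,0]:
after L1 α=2/5: [146/5, 68/5, 14]
after L2 α=1/4: [833/20, 286/5, 51]
after L3 α=4/7: [11699/140, 4418/35, 1105/7]
after L4 α=1: [212, 184, 4]
after L5 α=1/3: [517/3, 383/3, 25]
after L6 α=1/4: [271/2, 309/2, 129/2]
= [136, 154, 64]

(1,0) stack=L1,L2,L3,L4,L5,L6; from [0,0,0]:
after L1 α=1/2: [189/2, 63/2, 58]
after L2 α=1/8: [1697/16, 937/16, 65]
after L3 α=2/5: [8291/80, 10331/80, 101]
after L4 α=1/2: [16931/160, 28571/160, 106]
after L5 α=1/3: [26131/240, 10457/80, 404/3]
after L6 α=1/3: [28771/360, 5739/40, 877/9]
→ [80, 143, 97]


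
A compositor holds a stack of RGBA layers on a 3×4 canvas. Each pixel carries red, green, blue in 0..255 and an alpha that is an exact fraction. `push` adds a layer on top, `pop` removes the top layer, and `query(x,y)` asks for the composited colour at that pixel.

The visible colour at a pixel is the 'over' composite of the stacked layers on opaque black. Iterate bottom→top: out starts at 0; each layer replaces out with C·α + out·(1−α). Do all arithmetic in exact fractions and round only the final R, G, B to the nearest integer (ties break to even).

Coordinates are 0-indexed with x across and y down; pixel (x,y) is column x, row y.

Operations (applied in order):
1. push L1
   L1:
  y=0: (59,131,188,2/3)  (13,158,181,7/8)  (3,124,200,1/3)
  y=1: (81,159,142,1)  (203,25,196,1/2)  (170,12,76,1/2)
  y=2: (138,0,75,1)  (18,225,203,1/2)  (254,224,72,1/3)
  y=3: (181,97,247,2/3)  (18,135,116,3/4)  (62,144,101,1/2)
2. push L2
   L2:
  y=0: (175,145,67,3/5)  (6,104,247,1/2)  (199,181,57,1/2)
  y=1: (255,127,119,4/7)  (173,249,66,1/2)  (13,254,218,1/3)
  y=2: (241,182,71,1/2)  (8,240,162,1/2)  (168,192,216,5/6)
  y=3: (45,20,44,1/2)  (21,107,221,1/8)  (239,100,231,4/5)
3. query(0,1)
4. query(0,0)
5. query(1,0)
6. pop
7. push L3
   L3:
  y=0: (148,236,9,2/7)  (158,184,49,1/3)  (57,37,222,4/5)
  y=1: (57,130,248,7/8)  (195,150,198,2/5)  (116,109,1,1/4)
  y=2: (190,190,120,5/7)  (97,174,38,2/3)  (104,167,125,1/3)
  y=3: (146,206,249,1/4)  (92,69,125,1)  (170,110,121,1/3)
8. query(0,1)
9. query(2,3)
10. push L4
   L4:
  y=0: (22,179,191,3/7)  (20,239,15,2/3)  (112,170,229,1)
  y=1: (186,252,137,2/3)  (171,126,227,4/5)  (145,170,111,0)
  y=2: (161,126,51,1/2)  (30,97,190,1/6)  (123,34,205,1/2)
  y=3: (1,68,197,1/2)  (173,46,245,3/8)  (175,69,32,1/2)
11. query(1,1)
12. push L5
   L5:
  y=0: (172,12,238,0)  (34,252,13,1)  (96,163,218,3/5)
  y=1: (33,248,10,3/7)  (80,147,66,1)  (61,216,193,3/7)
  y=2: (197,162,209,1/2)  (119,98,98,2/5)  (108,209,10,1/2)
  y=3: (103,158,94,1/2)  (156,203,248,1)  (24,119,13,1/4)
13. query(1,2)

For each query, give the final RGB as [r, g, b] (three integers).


(0,1) stack=L1,L2; from [0,0,0]:
after L1 α=1: [81, 159, 142]
after L2 α=4/7: [1263/7, 985/7, 902/7]
= [180, 141, 129]

query (0,0) [L1,L2] — begin 0,0,0
L1 α=2/3: [118/3, 262/3, 376/3]
L2 α=3/5: [1811/15, 1829/15, 271/3]
rounded: [121, 122, 90]

(1,0) stack=L1,L2; from [0,0,0]:
after L1 α=7/8: [91/8, 553/4, 1267/8]
after L2 α=1/2: [139/16, 969/8, 3243/16]
= [9, 121, 203]

(0,1) stack=L1,L3; from [0,0,0]:
+L1 (α=1) → [81, 159, 142]
+L3 (α=7/8) → [60, 1069/8, 939/4]
= [60, 134, 235]

query (2,3) [L1,L3] — begin 0,0,0
+L1 (α=1/2) → [31, 72, 101/2]
+L3 (α=1/3) → [232/3, 254/3, 74]
→ [77, 85, 74]

at x=1,y=1 over L1,L3,L4:
after L1 α=1/2: [203/2, 25/2, 98]
after L3 α=2/5: [1389/10, 135/2, 138]
after L4 α=4/5: [8229/50, 1143/10, 1046/5]
= [165, 114, 209]

at x=1,y=2 over L1,L3,L4,L5:
+L1 (α=1/2) → [9, 225/2, 203/2]
+L3 (α=2/3) → [203/3, 307/2, 355/6]
+L4 (α=1/6) → [1105/18, 1729/12, 2915/36]
+L5 (α=2/5) → [2533/30, 2513/20, 5267/60]
= [84, 126, 88]


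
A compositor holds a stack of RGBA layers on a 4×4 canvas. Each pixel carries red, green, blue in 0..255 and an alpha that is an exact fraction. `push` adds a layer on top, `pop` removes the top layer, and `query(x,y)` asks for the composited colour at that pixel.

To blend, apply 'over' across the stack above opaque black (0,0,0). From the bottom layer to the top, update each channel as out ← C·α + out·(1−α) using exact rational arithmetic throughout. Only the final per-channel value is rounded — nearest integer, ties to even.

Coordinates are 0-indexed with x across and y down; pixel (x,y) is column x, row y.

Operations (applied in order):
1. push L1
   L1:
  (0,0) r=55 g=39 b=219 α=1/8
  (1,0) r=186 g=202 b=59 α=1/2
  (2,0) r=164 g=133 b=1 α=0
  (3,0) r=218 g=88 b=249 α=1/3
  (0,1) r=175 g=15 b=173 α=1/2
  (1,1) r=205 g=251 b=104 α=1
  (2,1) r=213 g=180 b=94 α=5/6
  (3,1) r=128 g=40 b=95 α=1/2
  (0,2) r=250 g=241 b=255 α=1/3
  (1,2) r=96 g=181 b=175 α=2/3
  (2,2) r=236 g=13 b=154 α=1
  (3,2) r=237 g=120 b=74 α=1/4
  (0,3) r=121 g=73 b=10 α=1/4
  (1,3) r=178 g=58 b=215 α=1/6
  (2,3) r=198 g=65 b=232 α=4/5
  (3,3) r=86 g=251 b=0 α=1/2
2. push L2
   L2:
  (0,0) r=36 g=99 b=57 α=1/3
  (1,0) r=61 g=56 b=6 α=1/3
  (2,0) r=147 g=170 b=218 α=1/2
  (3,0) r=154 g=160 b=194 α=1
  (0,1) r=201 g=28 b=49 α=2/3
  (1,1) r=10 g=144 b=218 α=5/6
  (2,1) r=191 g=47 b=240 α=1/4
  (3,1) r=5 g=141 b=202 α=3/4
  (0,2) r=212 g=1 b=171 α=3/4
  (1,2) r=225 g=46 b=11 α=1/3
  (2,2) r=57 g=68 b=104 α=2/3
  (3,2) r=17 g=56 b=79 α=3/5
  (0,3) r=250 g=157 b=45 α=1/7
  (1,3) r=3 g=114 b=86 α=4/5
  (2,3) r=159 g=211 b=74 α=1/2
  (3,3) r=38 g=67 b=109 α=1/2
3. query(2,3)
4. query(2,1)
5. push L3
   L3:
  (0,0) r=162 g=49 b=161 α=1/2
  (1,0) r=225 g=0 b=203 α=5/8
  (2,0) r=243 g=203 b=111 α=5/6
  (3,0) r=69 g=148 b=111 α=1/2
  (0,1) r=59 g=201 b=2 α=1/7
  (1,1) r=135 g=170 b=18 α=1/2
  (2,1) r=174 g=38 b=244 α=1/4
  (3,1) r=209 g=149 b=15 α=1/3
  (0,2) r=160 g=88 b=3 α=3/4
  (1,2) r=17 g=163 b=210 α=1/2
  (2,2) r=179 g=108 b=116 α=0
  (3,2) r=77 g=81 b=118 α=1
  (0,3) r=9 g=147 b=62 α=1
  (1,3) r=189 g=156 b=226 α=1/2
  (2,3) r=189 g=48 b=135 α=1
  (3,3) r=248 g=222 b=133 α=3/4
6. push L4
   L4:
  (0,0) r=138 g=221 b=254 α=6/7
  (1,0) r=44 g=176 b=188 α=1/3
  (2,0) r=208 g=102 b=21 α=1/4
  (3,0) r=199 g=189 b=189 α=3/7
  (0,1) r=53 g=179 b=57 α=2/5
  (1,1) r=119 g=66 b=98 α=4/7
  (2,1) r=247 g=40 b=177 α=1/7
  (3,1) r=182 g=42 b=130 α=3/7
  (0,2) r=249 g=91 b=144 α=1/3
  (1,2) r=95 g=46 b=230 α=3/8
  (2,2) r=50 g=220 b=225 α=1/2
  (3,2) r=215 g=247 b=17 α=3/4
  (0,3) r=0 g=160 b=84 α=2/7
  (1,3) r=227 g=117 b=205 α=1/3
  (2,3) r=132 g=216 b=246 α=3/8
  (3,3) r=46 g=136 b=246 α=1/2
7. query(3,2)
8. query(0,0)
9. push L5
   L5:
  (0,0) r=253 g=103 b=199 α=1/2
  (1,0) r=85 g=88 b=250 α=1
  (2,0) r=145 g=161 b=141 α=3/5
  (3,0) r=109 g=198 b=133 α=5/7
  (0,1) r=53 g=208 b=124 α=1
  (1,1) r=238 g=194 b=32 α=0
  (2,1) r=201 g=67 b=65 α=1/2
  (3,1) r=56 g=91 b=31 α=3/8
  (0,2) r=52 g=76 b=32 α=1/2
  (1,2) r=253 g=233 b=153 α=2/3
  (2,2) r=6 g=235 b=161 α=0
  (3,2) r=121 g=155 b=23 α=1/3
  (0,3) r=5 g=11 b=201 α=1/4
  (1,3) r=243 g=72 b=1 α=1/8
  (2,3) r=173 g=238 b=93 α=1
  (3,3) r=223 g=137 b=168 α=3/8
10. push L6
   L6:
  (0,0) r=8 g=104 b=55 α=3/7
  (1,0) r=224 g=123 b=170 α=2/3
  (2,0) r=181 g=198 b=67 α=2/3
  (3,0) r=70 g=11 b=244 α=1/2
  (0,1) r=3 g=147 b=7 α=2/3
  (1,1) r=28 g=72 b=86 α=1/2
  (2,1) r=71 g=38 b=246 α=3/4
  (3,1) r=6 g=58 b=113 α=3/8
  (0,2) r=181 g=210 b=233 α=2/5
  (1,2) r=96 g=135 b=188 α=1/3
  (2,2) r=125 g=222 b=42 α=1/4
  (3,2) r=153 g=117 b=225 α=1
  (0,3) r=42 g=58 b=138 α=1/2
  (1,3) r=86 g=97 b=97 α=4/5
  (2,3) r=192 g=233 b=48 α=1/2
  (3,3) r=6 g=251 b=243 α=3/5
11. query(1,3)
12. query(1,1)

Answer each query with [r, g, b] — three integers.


(2,3) stack=L1,L2; from [0,0,0]:
+L1 (α=4/5) → [792/5, 52, 928/5]
+L2 (α=1/2) → [1587/10, 263/2, 649/5]
rounded: [159, 132, 130]

(2,1) stack=L1,L2; from [0,0,0]:
+L1 (α=5/6) → [355/2, 150, 235/3]
+L2 (α=1/4) → [1447/8, 497/4, 475/4]
= [181, 124, 119]

query (3,2) [L1,L2,L3,L4] — begin 0,0,0
+L1 (α=1/4) → [237/4, 30, 37/2]
+L2 (α=3/5) → [339/10, 228/5, 274/5]
+L3 (α=1) → [77, 81, 118]
+L4 (α=3/4) → [361/2, 411/2, 169/4]
rounded: [180, 206, 42]

(0,0) stack=L1,L2,L3,L4; from [0,0,0]:
L1 α=1/8: [55/8, 39/8, 219/8]
L2 α=1/3: [199/12, 145/4, 149/4]
L3 α=1/2: [2143/24, 341/8, 793/8]
L4 α=6/7: [3145/24, 10949/56, 1855/8]
= [131, 196, 232]

at x=1,y=3 over L1,L2,L3,L4,L5,L6:
after L1 α=1/6: [89/3, 29/3, 215/6]
after L2 α=4/5: [25/3, 1397/15, 2279/30]
after L3 α=1/2: [296/3, 3737/30, 9059/60]
after L4 α=1/3: [1273/9, 5492/45, 15209/90]
after L5 α=1/8: [5549/36, 10421/90, 106553/720]
after L6 α=4/5: [17933/180, 45341/450, 385913/3600]
→ [100, 101, 107]

query (1,1) [L1,L2,L3,L4,L5,L6] — begin 0,0,0
L1 α=1: [205, 251, 104]
L2 α=5/6: [85/2, 971/6, 199]
L3 α=1/2: [355/4, 1991/12, 217/2]
L4 α=4/7: [2969/28, 3047/28, 205/2]
L5 α=0: [2969/28, 3047/28, 205/2]
L6 α=1/2: [3753/56, 5063/56, 377/4]
→ [67, 90, 94]


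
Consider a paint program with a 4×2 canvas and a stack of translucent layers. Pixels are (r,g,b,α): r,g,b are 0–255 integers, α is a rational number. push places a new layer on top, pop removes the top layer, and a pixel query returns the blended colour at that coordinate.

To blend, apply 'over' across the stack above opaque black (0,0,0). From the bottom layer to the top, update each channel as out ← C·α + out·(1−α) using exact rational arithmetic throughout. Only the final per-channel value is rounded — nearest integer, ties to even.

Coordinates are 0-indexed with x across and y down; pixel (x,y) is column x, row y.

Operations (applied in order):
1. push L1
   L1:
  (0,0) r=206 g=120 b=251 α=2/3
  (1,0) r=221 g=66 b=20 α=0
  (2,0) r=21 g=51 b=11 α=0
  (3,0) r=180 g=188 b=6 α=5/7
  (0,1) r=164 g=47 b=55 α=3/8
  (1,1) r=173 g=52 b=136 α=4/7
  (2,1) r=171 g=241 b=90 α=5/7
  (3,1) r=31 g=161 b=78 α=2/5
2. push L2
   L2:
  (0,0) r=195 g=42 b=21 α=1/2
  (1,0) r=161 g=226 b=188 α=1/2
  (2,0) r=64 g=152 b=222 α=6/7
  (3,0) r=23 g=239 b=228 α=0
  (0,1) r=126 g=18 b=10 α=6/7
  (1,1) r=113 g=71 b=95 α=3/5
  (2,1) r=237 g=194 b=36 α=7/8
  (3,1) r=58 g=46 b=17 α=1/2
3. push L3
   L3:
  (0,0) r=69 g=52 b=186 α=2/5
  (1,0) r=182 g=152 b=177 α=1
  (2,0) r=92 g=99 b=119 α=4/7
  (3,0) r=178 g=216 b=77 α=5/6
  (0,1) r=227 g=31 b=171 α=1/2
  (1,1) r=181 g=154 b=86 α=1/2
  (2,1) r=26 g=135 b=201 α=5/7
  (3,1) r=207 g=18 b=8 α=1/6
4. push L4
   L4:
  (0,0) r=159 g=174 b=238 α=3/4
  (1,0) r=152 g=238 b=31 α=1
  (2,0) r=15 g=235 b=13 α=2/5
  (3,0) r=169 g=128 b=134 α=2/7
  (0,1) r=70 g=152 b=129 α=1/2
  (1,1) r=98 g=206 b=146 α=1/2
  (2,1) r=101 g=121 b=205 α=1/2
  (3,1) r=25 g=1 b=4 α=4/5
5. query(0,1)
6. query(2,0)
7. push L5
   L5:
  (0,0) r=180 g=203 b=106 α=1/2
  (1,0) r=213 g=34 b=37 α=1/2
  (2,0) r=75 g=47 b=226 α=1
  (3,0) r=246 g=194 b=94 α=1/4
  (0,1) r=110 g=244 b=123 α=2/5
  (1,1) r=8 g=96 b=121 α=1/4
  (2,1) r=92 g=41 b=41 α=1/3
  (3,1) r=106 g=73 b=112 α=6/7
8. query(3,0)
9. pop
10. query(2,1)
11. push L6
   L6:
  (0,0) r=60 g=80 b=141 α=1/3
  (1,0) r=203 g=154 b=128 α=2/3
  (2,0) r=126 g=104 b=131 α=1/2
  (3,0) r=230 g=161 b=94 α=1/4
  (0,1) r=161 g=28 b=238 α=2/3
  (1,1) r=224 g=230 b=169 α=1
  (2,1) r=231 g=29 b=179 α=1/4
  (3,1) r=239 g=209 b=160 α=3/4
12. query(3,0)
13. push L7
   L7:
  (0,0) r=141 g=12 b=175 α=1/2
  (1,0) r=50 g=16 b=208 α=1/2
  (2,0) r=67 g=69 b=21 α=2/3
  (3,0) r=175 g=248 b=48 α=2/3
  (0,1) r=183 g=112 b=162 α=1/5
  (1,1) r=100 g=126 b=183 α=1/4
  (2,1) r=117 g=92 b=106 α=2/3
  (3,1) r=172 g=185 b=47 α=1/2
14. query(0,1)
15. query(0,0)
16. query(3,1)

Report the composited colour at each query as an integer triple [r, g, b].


query (0,1) [L1,L2,L3,L4] — begin 0,0,0
+L1 (α=3/8) → [123/2, 141/8, 165/8]
+L2 (α=6/7) → [1635/14, 1005/56, 645/56]
+L3 (α=1/2) → [4813/28, 2741/112, 10221/112]
+L4 (α=1/2) → [6773/56, 19765/224, 24669/224]
rounded: [121, 88, 110]

at x=2,y=0 over L1,L2,L3,L4:
+L1 (α=0) → [0, 0, 0]
+L2 (α=6/7) → [384/7, 912/7, 1332/7]
+L3 (α=4/7) → [3728/49, 5508/49, 7328/49]
+L4 (α=2/5) → [12654/245, 39554/245, 23258/245]
= [52, 161, 95]

(3,0) stack=L1,L2,L3,L4,L5; from [0,0,0]:
+L1 (α=5/7) → [900/7, 940/7, 30/7]
+L2 (α=0) → [900/7, 940/7, 30/7]
+L3 (α=5/6) → [3565/21, 4250/21, 2725/42]
+L4 (α=2/7) → [24923/147, 26626/147, 24881/294]
+L5 (α=1/4) → [36977/196, 9033/49, 34093/392]
= [189, 184, 87]

(2,1) stack=L1,L2,L3,L4; from [0,0,0]:
after L1 α=5/7: [855/7, 1205/7, 450/7]
after L2 α=7/8: [3117/14, 10711/56, 1107/28]
after L3 α=5/7: [4027/49, 29611/196, 15177/98]
after L4 α=1/2: [4488/49, 53327/392, 35267/196]
→ [92, 136, 180]

at x=3,y=0 over L1,L2,L3,L4,L6:
after L1 α=5/7: [900/7, 940/7, 30/7]
after L2 α=0: [900/7, 940/7, 30/7]
after L3 α=5/6: [3565/21, 4250/21, 2725/42]
after L4 α=2/7: [24923/147, 26626/147, 24881/294]
after L6 α=1/4: [36193/196, 34515/196, 34093/392]
→ [185, 176, 87]

(0,1) stack=L1,L2,L3,L4,L6,L7; from [0,0,0]:
+L1 (α=3/8) → [123/2, 141/8, 165/8]
+L2 (α=6/7) → [1635/14, 1005/56, 645/56]
+L3 (α=1/2) → [4813/28, 2741/112, 10221/112]
+L4 (α=1/2) → [6773/56, 19765/224, 24669/224]
+L6 (α=2/3) → [24805/168, 32309/672, 131293/672]
+L7 (α=1/5) → [32491/210, 10225/168, 158509/840]
rounded: [155, 61, 189]

at x=0,y=0 over L1,L2,L3,L4,L6,L7:
L1 α=2/3: [412/3, 80, 502/3]
L2 α=1/2: [997/6, 61, 565/6]
L3 α=2/5: [1273/10, 287/5, 1309/10]
L4 α=3/4: [6043/40, 2897/20, 8449/40]
L6 α=1/3: [7243/60, 3697/30, 11269/60]
L7 α=1/2: [15703/120, 4057/60, 21769/120]
→ [131, 68, 181]

(3,1) stack=L1,L2,L3,L4,L6,L7; from [0,0,0]:
L1 α=2/5: [62/5, 322/5, 156/5]
L2 α=1/2: [176/5, 276/5, 241/10]
L3 α=1/6: [383/6, 49, 257/12]
L4 α=4/5: [983/30, 53/5, 449/60]
L6 α=3/4: [22493/120, 797/5, 29249/240]
L7 α=1/2: [43133/240, 861/5, 40529/480]
→ [180, 172, 84]


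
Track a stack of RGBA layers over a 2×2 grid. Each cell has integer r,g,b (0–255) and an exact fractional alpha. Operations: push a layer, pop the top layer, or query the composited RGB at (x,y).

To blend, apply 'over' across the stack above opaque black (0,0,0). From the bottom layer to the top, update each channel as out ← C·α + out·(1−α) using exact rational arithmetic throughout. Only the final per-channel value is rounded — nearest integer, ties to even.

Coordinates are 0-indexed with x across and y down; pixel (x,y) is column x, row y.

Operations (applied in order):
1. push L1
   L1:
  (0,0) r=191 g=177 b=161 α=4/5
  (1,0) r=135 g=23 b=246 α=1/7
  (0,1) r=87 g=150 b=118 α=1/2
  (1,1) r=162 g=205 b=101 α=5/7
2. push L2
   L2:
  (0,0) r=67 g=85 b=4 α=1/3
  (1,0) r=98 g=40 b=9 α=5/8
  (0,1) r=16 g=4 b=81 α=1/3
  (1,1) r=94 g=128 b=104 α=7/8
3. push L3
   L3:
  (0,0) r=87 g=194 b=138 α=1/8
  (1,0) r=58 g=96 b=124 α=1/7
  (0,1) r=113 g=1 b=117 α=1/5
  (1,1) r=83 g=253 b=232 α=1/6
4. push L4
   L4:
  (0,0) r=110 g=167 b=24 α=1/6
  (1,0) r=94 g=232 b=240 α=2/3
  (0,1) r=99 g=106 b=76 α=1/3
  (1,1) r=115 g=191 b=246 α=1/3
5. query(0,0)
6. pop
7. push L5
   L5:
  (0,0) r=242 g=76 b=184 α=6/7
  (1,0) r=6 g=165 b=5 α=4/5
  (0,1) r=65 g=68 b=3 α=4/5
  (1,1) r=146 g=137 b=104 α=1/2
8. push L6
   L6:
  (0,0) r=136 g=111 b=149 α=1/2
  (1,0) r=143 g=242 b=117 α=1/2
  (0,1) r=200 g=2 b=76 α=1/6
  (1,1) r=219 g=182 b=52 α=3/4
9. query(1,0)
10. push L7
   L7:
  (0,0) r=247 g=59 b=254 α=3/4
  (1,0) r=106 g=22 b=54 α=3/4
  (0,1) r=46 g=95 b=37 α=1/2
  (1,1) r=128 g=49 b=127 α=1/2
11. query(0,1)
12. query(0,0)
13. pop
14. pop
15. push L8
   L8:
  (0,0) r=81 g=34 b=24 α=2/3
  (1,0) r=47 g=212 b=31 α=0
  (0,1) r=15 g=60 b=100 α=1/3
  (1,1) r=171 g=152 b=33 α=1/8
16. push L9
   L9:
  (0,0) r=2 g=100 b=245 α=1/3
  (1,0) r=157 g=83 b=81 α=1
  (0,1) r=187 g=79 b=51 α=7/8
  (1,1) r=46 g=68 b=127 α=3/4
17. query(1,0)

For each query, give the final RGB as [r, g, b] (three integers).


query (0,0) [L1,L2,L3,L4] — begin 0,0,0
L1 α=4/5: [764/5, 708/5, 644/5]
L2 α=1/3: [621/5, 1841/15, 436/5]
L3 α=1/8: [2391/20, 15797/120, 1871/20]
L4 α=1/6: [2831/24, 19805/144, 1967/24]
→ [118, 138, 82]

query (1,0) [L1,L2,L3,L5,L6] — begin 0,0,0
L1 α=1/7: [135/7, 23/7, 246/7]
L2 α=5/8: [3835/56, 1469/56, 1053/56]
L3 α=1/7: [13129/196, 7095/196, 6631/196]
L5 α=4/5: [17833/980, 27291/196, 10551/980]
L6 α=1/2: [157973/1960, 74723/392, 125211/1960]
→ [81, 191, 64]

(0,1) stack=L1,L2,L3,L5,L6,L7; from [0,0,0]:
+L1 (α=1/2) → [87/2, 75, 59]
+L2 (α=1/3) → [103/3, 154/3, 199/3]
+L3 (α=1/5) → [751/15, 619/15, 1147/15]
+L5 (α=4/5) → [4651/75, 4699/75, 1327/75]
+L6 (α=1/6) → [7651/90, 4729/90, 2467/90]
+L7 (α=1/2) → [11791/180, 13279/180, 5797/180]
= [66, 74, 32]

query (0,0) [L1,L2,L3,L5,L6,L7] — begin 0,0,0
+L1 (α=4/5) → [764/5, 708/5, 644/5]
+L2 (α=1/3) → [621/5, 1841/15, 436/5]
+L3 (α=1/8) → [2391/20, 15797/120, 1871/20]
+L5 (α=6/7) → [31431/140, 70517/840, 23951/140]
+L6 (α=1/2) → [50471/280, 163757/1680, 44811/280]
+L7 (α=3/4) → [257951/1120, 461117/6720, 258171/1120]
rounded: [230, 69, 231]

(1,0) stack=L1,L2,L3,L5,L8,L9; from [0,0,0]:
+L1 (α=1/7) → [135/7, 23/7, 246/7]
+L2 (α=5/8) → [3835/56, 1469/56, 1053/56]
+L3 (α=1/7) → [13129/196, 7095/196, 6631/196]
+L5 (α=4/5) → [17833/980, 27291/196, 10551/980]
+L8 (α=0) → [17833/980, 27291/196, 10551/980]
+L9 (α=1) → [157, 83, 81]
→ [157, 83, 81]


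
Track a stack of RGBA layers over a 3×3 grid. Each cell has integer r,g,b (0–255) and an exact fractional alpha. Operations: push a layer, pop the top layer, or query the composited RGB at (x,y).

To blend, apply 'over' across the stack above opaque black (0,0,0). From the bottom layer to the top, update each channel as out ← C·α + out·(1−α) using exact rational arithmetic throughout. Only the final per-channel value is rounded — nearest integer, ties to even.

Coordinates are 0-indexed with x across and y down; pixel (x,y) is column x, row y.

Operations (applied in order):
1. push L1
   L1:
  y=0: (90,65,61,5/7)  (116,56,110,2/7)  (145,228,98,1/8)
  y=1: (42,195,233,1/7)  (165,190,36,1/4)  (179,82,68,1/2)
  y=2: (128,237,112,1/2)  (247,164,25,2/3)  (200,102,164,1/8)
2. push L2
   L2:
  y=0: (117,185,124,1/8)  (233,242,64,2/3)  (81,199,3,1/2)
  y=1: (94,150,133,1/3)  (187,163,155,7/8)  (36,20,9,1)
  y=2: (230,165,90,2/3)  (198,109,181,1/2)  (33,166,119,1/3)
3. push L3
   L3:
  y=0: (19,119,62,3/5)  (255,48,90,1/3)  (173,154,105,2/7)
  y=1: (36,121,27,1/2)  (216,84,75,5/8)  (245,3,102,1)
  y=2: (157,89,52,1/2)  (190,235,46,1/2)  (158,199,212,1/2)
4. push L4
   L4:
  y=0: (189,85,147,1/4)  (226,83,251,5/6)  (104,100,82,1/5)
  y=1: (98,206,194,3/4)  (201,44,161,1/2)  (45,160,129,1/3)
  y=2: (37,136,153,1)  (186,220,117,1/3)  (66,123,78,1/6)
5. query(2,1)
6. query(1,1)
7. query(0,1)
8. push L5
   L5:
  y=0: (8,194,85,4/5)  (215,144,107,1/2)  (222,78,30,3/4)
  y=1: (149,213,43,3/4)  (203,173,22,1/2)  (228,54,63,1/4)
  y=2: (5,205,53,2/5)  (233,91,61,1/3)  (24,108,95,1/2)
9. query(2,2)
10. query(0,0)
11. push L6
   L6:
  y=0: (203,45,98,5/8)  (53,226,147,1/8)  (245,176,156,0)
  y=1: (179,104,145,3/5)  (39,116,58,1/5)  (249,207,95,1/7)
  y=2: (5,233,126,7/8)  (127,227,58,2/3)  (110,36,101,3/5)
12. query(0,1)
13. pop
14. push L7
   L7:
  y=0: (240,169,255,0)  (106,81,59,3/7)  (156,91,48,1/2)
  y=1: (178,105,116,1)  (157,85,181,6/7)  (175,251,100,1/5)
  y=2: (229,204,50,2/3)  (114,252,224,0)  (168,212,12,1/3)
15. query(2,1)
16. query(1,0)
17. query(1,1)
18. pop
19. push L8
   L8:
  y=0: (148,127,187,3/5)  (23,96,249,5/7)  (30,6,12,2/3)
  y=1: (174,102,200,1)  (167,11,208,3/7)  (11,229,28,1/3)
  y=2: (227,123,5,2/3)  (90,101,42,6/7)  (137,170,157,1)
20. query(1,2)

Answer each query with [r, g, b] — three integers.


at x=2,y=1 over L1,L2,L3,L4:
L1 α=1/2: [179/2, 41, 34]
L2 α=1: [36, 20, 9]
L3 α=1: [245, 3, 102]
L4 α=1/3: [535/3, 166/3, 111]
= [178, 55, 111]

(1,1) stack=L1,L2,L3,L4; from [0,0,0]:
+L1 (α=1/4) → [165/4, 95/2, 9]
+L2 (α=7/8) → [5401/32, 2377/16, 547/4]
+L3 (α=5/8) → [50763/256, 13851/128, 3141/32]
+L4 (α=1/2) → [102219/512, 19483/256, 8293/64]
→ [200, 76, 130]

(0,1) stack=L1,L2,L3,L4; from [0,0,0]:
+L1 (α=1/7) → [6, 195/7, 233/7]
+L2 (α=1/3) → [106/3, 480/7, 1397/21]
+L3 (α=1/2) → [107/3, 1327/14, 982/21]
+L4 (α=3/4) → [989/12, 9979/56, 3301/21]
rounded: [82, 178, 157]

at x=2,y=2 over L1,L2,L3,L4,L5:
+L1 (α=1/8) → [25, 51/4, 41/2]
+L2 (α=1/3) → [83/3, 383/6, 160/3]
+L3 (α=1/2) → [557/6, 1577/12, 398/3]
+L4 (α=1/6) → [3181/36, 9361/72, 1112/9]
+L5 (α=1/2) → [4045/72, 17137/144, 1967/18]
= [56, 119, 109]

(0,0) stack=L1,L2,L3,L4,L5; from [0,0,0]:
L1 α=5/7: [450/7, 325/7, 305/7]
L2 α=1/8: [567/8, 255/4, 429/8]
L3 α=3/5: [159/4, 969/10, 1173/20]
L4 α=1/4: [1233/16, 3757/40, 6459/80]
L5 α=4/5: [349/16, 34797/200, 33659/400]
= [22, 174, 84]

at x=0,y=1 over L1,L2,L3,L4,L5,L6:
+L1 (α=1/7) → [6, 195/7, 233/7]
+L2 (α=1/3) → [106/3, 480/7, 1397/21]
+L3 (α=1/2) → [107/3, 1327/14, 982/21]
+L4 (α=3/4) → [989/12, 9979/56, 3301/21]
+L5 (α=3/4) → [6353/48, 45763/224, 3005/42]
+L6 (α=3/5) → [19241/120, 80707/560, 2428/21]
= [160, 144, 116]

(2,1) stack=L1,L2,L3,L4,L5,L7; from [0,0,0]:
+L1 (α=1/2) → [179/2, 41, 34]
+L2 (α=1) → [36, 20, 9]
+L3 (α=1) → [245, 3, 102]
+L4 (α=1/3) → [535/3, 166/3, 111]
+L5 (α=1/4) → [763/4, 55, 99]
+L7 (α=1/5) → [938/5, 471/5, 496/5]
rounded: [188, 94, 99]

query (1,0) [L1,L2,L3,L4,L5,L7] — begin 0,0,0
+L1 (α=2/7) → [232/7, 16, 220/7]
+L2 (α=2/3) → [3494/21, 500/3, 372/7]
+L3 (α=1/3) → [12343/63, 1144/9, 458/7]
+L4 (α=5/6) → [83533/378, 4879/54, 3081/14]
+L5 (α=1/2) → [164803/756, 12655/108, 4579/28]
+L7 (α=3/7) → [224905/1323, 19216/189, 5818/49]
rounded: [170, 102, 119]

at x=1,y=1 over L1,L2,L3,L4,L5,L7:
+L1 (α=1/4) → [165/4, 95/2, 9]
+L2 (α=7/8) → [5401/32, 2377/16, 547/4]
+L3 (α=5/8) → [50763/256, 13851/128, 3141/32]
+L4 (α=1/2) → [102219/512, 19483/256, 8293/64]
+L5 (α=1/2) → [206155/1024, 63771/512, 9701/128]
+L7 (α=6/7) → [1170763/7168, 46413/512, 148709/896]
rounded: [163, 91, 166]

at x=1,y=2 over L1,L2,L3,L4,L5,L8:
after L1 α=2/3: [494/3, 328/3, 50/3]
after L2 α=1/2: [544/3, 655/6, 593/6]
after L3 α=1/2: [557/3, 2065/12, 869/12]
after L4 α=1/3: [1672/9, 3385/18, 1571/18]
after L5 α=1/3: [5441/27, 4204/27, 2120/27]
after L8 α=6/7: [20021/189, 2938/27, 8924/189]
→ [106, 109, 47]
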